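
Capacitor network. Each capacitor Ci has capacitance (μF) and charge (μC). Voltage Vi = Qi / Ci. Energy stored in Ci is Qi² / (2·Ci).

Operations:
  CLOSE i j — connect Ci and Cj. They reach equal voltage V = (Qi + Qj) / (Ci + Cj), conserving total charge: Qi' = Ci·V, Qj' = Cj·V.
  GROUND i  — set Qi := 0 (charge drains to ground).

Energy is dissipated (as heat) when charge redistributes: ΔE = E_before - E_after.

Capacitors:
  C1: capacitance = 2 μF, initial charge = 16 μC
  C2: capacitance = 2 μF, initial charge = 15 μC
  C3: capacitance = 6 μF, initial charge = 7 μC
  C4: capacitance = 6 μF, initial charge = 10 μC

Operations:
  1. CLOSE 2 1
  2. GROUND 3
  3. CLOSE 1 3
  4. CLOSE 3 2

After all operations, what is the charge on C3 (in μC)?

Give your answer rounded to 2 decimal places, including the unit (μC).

Initial: C1(2μF, Q=16μC, V=8.00V), C2(2μF, Q=15μC, V=7.50V), C3(6μF, Q=7μC, V=1.17V), C4(6μF, Q=10μC, V=1.67V)
Op 1: CLOSE 2-1: Q_total=31.00, C_total=4.00, V=7.75; Q2=15.50, Q1=15.50; dissipated=0.125
Op 2: GROUND 3: Q3=0; energy lost=4.083
Op 3: CLOSE 1-3: Q_total=15.50, C_total=8.00, V=1.94; Q1=3.88, Q3=11.62; dissipated=45.047
Op 4: CLOSE 3-2: Q_total=27.12, C_total=8.00, V=3.39; Q3=20.34, Q2=6.78; dissipated=25.339
Final charges: Q1=3.88, Q2=6.78, Q3=20.34, Q4=10.00

Answer: 20.34 μC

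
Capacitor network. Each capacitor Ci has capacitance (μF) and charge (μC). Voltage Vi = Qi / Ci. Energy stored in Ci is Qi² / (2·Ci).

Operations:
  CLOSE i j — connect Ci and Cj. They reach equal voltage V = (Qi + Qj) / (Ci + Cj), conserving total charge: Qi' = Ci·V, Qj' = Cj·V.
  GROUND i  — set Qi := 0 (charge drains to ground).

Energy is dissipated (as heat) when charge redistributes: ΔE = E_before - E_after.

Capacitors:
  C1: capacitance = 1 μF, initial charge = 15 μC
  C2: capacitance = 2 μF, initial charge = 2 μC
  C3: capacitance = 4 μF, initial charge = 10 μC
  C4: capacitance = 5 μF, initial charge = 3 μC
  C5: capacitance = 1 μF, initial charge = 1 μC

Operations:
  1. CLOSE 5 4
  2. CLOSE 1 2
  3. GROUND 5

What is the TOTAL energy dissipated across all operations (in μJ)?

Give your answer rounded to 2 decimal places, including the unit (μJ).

Initial: C1(1μF, Q=15μC, V=15.00V), C2(2μF, Q=2μC, V=1.00V), C3(4μF, Q=10μC, V=2.50V), C4(5μF, Q=3μC, V=0.60V), C5(1μF, Q=1μC, V=1.00V)
Op 1: CLOSE 5-4: Q_total=4.00, C_total=6.00, V=0.67; Q5=0.67, Q4=3.33; dissipated=0.067
Op 2: CLOSE 1-2: Q_total=17.00, C_total=3.00, V=5.67; Q1=5.67, Q2=11.33; dissipated=65.333
Op 3: GROUND 5: Q5=0; energy lost=0.222
Total dissipated: 65.622 μJ

Answer: 65.62 μJ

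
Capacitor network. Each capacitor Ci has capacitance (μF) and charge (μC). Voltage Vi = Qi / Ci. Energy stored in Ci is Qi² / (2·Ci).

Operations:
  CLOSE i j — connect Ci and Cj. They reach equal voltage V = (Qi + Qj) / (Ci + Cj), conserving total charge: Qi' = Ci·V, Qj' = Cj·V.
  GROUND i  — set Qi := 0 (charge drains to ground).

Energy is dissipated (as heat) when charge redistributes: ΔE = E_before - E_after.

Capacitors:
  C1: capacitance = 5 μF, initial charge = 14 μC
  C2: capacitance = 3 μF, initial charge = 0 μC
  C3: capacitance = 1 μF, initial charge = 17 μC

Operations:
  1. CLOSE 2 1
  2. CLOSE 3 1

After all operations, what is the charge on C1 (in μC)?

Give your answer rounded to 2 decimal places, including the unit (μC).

Answer: 21.46 μC

Derivation:
Initial: C1(5μF, Q=14μC, V=2.80V), C2(3μF, Q=0μC, V=0.00V), C3(1μF, Q=17μC, V=17.00V)
Op 1: CLOSE 2-1: Q_total=14.00, C_total=8.00, V=1.75; Q2=5.25, Q1=8.75; dissipated=7.350
Op 2: CLOSE 3-1: Q_total=25.75, C_total=6.00, V=4.29; Q3=4.29, Q1=21.46; dissipated=96.901
Final charges: Q1=21.46, Q2=5.25, Q3=4.29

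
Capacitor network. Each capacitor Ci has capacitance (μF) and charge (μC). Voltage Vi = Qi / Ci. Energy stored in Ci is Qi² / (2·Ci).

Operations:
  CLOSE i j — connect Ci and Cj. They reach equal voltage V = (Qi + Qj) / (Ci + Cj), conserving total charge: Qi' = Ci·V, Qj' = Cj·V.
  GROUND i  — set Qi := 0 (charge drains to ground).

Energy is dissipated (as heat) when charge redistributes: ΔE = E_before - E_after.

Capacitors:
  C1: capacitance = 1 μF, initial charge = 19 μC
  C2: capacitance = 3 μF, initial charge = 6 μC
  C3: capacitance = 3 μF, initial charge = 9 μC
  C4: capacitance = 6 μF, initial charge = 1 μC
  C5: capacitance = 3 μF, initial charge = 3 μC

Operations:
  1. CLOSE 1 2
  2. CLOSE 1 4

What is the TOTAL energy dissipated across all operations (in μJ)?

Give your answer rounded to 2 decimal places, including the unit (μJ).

Initial: C1(1μF, Q=19μC, V=19.00V), C2(3μF, Q=6μC, V=2.00V), C3(3μF, Q=9μC, V=3.00V), C4(6μF, Q=1μC, V=0.17V), C5(3μF, Q=3μC, V=1.00V)
Op 1: CLOSE 1-2: Q_total=25.00, C_total=4.00, V=6.25; Q1=6.25, Q2=18.75; dissipated=108.375
Op 2: CLOSE 1-4: Q_total=7.25, C_total=7.00, V=1.04; Q1=1.04, Q4=6.21; dissipated=15.860
Total dissipated: 124.235 μJ

Answer: 124.24 μJ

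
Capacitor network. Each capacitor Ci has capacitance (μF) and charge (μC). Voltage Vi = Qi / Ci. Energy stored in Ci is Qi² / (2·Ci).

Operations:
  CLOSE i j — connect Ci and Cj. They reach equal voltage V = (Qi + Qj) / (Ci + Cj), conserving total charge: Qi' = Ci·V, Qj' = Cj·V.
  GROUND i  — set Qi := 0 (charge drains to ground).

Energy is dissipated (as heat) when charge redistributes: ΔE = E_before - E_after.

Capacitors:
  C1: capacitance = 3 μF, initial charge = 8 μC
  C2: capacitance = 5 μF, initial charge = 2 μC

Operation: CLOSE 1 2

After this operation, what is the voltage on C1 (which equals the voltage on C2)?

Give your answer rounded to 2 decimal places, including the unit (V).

Initial: C1(3μF, Q=8μC, V=2.67V), C2(5μF, Q=2μC, V=0.40V)
Op 1: CLOSE 1-2: Q_total=10.00, C_total=8.00, V=1.25; Q1=3.75, Q2=6.25; dissipated=4.817

Answer: 1.25 V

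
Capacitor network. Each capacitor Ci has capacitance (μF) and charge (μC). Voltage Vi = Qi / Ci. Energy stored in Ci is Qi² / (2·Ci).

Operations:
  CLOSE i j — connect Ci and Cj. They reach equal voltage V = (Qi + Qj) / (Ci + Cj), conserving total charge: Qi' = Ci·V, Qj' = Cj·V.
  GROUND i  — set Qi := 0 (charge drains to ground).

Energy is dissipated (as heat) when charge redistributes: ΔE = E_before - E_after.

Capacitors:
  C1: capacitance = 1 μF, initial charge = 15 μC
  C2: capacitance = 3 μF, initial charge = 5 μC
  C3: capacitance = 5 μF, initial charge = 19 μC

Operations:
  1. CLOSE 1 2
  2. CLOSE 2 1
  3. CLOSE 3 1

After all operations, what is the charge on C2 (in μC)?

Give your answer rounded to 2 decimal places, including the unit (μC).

Initial: C1(1μF, Q=15μC, V=15.00V), C2(3μF, Q=5μC, V=1.67V), C3(5μF, Q=19μC, V=3.80V)
Op 1: CLOSE 1-2: Q_total=20.00, C_total=4.00, V=5.00; Q1=5.00, Q2=15.00; dissipated=66.667
Op 2: CLOSE 2-1: Q_total=20.00, C_total=4.00, V=5.00; Q2=15.00, Q1=5.00; dissipated=0.000
Op 3: CLOSE 3-1: Q_total=24.00, C_total=6.00, V=4.00; Q3=20.00, Q1=4.00; dissipated=0.600
Final charges: Q1=4.00, Q2=15.00, Q3=20.00

Answer: 15.00 μC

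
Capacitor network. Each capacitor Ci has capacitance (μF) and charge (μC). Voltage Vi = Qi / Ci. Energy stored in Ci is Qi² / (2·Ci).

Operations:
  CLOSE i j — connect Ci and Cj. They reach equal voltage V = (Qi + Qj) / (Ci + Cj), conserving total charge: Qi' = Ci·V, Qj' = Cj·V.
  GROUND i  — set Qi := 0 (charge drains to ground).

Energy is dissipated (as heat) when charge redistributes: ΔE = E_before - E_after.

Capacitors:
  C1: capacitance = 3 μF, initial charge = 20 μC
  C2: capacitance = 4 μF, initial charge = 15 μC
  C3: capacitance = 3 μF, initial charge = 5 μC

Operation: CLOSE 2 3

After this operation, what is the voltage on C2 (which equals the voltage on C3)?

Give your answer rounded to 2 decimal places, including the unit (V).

Initial: C1(3μF, Q=20μC, V=6.67V), C2(4μF, Q=15μC, V=3.75V), C3(3μF, Q=5μC, V=1.67V)
Op 1: CLOSE 2-3: Q_total=20.00, C_total=7.00, V=2.86; Q2=11.43, Q3=8.57; dissipated=3.720

Answer: 2.86 V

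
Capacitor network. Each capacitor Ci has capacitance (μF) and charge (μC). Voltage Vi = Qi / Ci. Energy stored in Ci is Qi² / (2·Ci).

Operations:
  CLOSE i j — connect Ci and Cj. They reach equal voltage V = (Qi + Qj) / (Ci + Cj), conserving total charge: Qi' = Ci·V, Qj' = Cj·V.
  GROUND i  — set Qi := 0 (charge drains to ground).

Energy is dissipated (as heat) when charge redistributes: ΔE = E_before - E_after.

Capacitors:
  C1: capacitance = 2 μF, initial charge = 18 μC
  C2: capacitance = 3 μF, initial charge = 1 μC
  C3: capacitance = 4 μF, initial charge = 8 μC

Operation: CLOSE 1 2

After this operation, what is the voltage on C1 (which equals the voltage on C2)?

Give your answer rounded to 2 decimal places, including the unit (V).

Initial: C1(2μF, Q=18μC, V=9.00V), C2(3μF, Q=1μC, V=0.33V), C3(4μF, Q=8μC, V=2.00V)
Op 1: CLOSE 1-2: Q_total=19.00, C_total=5.00, V=3.80; Q1=7.60, Q2=11.40; dissipated=45.067

Answer: 3.80 V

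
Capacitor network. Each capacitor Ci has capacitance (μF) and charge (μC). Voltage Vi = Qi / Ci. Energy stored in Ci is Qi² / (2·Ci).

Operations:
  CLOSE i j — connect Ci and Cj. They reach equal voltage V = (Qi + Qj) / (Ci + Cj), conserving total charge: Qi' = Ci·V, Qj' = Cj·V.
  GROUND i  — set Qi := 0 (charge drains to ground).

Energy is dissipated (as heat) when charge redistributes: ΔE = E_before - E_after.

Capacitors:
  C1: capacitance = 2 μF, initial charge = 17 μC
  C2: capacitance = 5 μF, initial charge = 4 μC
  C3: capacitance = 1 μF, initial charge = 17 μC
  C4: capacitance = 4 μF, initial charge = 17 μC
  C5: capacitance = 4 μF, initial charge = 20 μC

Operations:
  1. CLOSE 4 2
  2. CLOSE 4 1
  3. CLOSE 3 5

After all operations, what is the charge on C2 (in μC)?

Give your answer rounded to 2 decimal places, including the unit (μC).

Initial: C1(2μF, Q=17μC, V=8.50V), C2(5μF, Q=4μC, V=0.80V), C3(1μF, Q=17μC, V=17.00V), C4(4μF, Q=17μC, V=4.25V), C5(4μF, Q=20μC, V=5.00V)
Op 1: CLOSE 4-2: Q_total=21.00, C_total=9.00, V=2.33; Q4=9.33, Q2=11.67; dissipated=13.225
Op 2: CLOSE 4-1: Q_total=26.33, C_total=6.00, V=4.39; Q4=17.56, Q1=8.78; dissipated=25.352
Op 3: CLOSE 3-5: Q_total=37.00, C_total=5.00, V=7.40; Q3=7.40, Q5=29.60; dissipated=57.600
Final charges: Q1=8.78, Q2=11.67, Q3=7.40, Q4=17.56, Q5=29.60

Answer: 11.67 μC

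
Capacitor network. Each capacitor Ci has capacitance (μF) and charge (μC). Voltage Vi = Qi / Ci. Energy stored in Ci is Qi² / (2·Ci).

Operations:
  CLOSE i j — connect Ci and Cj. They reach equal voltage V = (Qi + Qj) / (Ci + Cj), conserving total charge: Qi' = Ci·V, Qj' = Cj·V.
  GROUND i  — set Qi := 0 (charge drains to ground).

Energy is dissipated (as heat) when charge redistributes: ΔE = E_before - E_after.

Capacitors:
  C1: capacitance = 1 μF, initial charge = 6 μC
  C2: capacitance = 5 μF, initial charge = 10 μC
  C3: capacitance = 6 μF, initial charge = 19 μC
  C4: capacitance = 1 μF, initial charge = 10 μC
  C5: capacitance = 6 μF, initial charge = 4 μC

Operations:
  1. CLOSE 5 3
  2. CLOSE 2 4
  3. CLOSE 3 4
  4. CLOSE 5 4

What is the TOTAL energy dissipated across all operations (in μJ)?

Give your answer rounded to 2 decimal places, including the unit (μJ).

Initial: C1(1μF, Q=6μC, V=6.00V), C2(5μF, Q=10μC, V=2.00V), C3(6μF, Q=19μC, V=3.17V), C4(1μF, Q=10μC, V=10.00V), C5(6μF, Q=4μC, V=0.67V)
Op 1: CLOSE 5-3: Q_total=23.00, C_total=12.00, V=1.92; Q5=11.50, Q3=11.50; dissipated=9.375
Op 2: CLOSE 2-4: Q_total=20.00, C_total=6.00, V=3.33; Q2=16.67, Q4=3.33; dissipated=26.667
Op 3: CLOSE 3-4: Q_total=14.83, C_total=7.00, V=2.12; Q3=12.71, Q4=2.12; dissipated=0.860
Op 4: CLOSE 5-4: Q_total=13.62, C_total=7.00, V=1.95; Q5=11.67, Q4=1.95; dissipated=0.018
Total dissipated: 36.919 μJ

Answer: 36.92 μJ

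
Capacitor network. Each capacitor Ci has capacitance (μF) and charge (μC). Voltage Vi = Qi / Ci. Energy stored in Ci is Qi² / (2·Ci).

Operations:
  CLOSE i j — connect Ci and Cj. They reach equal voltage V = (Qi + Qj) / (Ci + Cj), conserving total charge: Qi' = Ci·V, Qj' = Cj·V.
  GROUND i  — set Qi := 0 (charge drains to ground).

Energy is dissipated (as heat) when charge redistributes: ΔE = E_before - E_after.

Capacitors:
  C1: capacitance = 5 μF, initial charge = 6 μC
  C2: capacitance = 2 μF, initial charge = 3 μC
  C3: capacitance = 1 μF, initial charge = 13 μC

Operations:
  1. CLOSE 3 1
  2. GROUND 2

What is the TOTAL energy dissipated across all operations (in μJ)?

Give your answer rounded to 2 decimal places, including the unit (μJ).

Answer: 60.27 μJ

Derivation:
Initial: C1(5μF, Q=6μC, V=1.20V), C2(2μF, Q=3μC, V=1.50V), C3(1μF, Q=13μC, V=13.00V)
Op 1: CLOSE 3-1: Q_total=19.00, C_total=6.00, V=3.17; Q3=3.17, Q1=15.83; dissipated=58.017
Op 2: GROUND 2: Q2=0; energy lost=2.250
Total dissipated: 60.267 μJ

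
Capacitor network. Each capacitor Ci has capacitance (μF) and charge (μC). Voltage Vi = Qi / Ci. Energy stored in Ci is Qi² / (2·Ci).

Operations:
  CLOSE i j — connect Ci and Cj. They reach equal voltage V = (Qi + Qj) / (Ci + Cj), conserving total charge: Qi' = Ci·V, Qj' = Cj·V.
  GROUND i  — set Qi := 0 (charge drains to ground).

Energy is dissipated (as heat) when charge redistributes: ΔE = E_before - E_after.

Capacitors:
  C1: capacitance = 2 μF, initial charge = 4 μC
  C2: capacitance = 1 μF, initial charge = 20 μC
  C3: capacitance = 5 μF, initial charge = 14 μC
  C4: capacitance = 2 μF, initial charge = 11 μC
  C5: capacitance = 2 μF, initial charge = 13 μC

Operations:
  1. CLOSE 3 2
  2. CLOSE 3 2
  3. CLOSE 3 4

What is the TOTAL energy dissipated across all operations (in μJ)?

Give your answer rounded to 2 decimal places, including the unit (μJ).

Initial: C1(2μF, Q=4μC, V=2.00V), C2(1μF, Q=20μC, V=20.00V), C3(5μF, Q=14μC, V=2.80V), C4(2μF, Q=11μC, V=5.50V), C5(2μF, Q=13μC, V=6.50V)
Op 1: CLOSE 3-2: Q_total=34.00, C_total=6.00, V=5.67; Q3=28.33, Q2=5.67; dissipated=123.267
Op 2: CLOSE 3-2: Q_total=34.00, C_total=6.00, V=5.67; Q3=28.33, Q2=5.67; dissipated=0.000
Op 3: CLOSE 3-4: Q_total=39.33, C_total=7.00, V=5.62; Q3=28.10, Q4=11.24; dissipated=0.020
Total dissipated: 123.287 μJ

Answer: 123.29 μJ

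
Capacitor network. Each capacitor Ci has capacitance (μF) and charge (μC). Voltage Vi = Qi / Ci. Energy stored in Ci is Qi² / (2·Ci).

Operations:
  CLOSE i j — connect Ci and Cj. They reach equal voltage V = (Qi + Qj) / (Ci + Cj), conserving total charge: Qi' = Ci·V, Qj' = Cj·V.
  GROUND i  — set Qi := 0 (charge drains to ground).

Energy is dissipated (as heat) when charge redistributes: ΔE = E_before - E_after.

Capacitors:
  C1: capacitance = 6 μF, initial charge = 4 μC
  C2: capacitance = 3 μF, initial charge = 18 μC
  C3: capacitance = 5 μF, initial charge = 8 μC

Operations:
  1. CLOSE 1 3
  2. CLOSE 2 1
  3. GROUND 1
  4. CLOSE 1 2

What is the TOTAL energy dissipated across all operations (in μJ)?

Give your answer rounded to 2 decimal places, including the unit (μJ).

Answer: 55.04 μJ

Derivation:
Initial: C1(6μF, Q=4μC, V=0.67V), C2(3μF, Q=18μC, V=6.00V), C3(5μF, Q=8μC, V=1.60V)
Op 1: CLOSE 1-3: Q_total=12.00, C_total=11.00, V=1.09; Q1=6.55, Q3=5.45; dissipated=1.188
Op 2: CLOSE 2-1: Q_total=24.55, C_total=9.00, V=2.73; Q2=8.18, Q1=16.36; dissipated=24.099
Op 3: GROUND 1: Q1=0; energy lost=22.314
Op 4: CLOSE 1-2: Q_total=8.18, C_total=9.00, V=0.91; Q1=5.45, Q2=2.73; dissipated=7.438
Total dissipated: 55.039 μJ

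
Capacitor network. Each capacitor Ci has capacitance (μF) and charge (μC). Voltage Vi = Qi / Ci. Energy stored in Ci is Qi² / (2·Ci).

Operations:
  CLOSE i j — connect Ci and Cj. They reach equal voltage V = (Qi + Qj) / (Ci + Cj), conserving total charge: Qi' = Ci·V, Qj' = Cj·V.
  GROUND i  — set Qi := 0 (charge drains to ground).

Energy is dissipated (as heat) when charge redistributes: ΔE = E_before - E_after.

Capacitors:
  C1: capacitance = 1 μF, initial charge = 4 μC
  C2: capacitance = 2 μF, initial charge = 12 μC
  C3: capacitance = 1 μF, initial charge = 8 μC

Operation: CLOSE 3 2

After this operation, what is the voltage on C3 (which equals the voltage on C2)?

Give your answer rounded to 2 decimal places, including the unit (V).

Initial: C1(1μF, Q=4μC, V=4.00V), C2(2μF, Q=12μC, V=6.00V), C3(1μF, Q=8μC, V=8.00V)
Op 1: CLOSE 3-2: Q_total=20.00, C_total=3.00, V=6.67; Q3=6.67, Q2=13.33; dissipated=1.333

Answer: 6.67 V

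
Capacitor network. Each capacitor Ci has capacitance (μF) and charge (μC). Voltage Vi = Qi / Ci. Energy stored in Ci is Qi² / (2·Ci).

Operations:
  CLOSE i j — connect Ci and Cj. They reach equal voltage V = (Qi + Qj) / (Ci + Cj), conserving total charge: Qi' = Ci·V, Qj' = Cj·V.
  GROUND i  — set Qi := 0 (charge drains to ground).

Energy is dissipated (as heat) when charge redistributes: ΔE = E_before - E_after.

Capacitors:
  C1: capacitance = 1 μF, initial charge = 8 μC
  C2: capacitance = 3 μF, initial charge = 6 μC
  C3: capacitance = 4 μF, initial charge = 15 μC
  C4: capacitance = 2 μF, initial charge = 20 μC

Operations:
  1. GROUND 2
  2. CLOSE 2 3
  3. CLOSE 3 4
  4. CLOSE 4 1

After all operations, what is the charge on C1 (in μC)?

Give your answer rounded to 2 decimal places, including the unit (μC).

Initial: C1(1μF, Q=8μC, V=8.00V), C2(3μF, Q=6μC, V=2.00V), C3(4μF, Q=15μC, V=3.75V), C4(2μF, Q=20μC, V=10.00V)
Op 1: GROUND 2: Q2=0; energy lost=6.000
Op 2: CLOSE 2-3: Q_total=15.00, C_total=7.00, V=2.14; Q2=6.43, Q3=8.57; dissipated=12.054
Op 3: CLOSE 3-4: Q_total=28.57, C_total=6.00, V=4.76; Q3=19.05, Q4=9.52; dissipated=41.156
Op 4: CLOSE 4-1: Q_total=17.52, C_total=3.00, V=5.84; Q4=11.68, Q1=5.84; dissipated=3.495
Final charges: Q1=5.84, Q2=6.43, Q3=19.05, Q4=11.68

Answer: 5.84 μC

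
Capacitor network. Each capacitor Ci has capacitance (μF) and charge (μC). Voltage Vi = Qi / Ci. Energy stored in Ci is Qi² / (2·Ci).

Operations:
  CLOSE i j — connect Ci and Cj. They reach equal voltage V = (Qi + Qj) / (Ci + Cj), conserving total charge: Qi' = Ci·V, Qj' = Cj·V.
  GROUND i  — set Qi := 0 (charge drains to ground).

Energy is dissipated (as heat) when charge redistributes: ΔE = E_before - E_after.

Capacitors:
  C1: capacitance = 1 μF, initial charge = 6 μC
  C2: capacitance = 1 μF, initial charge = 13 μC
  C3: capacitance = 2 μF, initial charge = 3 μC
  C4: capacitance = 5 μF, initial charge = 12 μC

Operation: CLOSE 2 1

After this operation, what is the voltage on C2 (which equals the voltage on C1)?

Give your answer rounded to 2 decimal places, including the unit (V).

Answer: 9.50 V

Derivation:
Initial: C1(1μF, Q=6μC, V=6.00V), C2(1μF, Q=13μC, V=13.00V), C3(2μF, Q=3μC, V=1.50V), C4(5μF, Q=12μC, V=2.40V)
Op 1: CLOSE 2-1: Q_total=19.00, C_total=2.00, V=9.50; Q2=9.50, Q1=9.50; dissipated=12.250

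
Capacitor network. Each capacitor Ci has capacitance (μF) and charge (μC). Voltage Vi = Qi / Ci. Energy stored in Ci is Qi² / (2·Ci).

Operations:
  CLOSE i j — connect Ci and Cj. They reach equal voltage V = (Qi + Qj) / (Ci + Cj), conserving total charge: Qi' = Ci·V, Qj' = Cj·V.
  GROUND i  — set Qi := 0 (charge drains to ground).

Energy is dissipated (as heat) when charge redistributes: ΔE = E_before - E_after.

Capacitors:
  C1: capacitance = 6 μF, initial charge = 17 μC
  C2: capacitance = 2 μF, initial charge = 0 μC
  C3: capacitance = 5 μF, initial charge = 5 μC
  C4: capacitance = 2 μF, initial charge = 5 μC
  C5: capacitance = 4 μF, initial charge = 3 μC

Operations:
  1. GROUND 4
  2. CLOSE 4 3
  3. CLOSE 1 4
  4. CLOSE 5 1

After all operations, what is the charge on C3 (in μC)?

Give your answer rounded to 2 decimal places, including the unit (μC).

Answer: 3.57 μC

Derivation:
Initial: C1(6μF, Q=17μC, V=2.83V), C2(2μF, Q=0μC, V=0.00V), C3(5μF, Q=5μC, V=1.00V), C4(2μF, Q=5μC, V=2.50V), C5(4μF, Q=3μC, V=0.75V)
Op 1: GROUND 4: Q4=0; energy lost=6.250
Op 2: CLOSE 4-3: Q_total=5.00, C_total=7.00, V=0.71; Q4=1.43, Q3=3.57; dissipated=0.714
Op 3: CLOSE 1-4: Q_total=18.43, C_total=8.00, V=2.30; Q1=13.82, Q4=4.61; dissipated=3.368
Op 4: CLOSE 5-1: Q_total=16.82, C_total=10.00, V=1.68; Q5=6.73, Q1=10.09; dissipated=2.896
Final charges: Q1=10.09, Q2=0.00, Q3=3.57, Q4=4.61, Q5=6.73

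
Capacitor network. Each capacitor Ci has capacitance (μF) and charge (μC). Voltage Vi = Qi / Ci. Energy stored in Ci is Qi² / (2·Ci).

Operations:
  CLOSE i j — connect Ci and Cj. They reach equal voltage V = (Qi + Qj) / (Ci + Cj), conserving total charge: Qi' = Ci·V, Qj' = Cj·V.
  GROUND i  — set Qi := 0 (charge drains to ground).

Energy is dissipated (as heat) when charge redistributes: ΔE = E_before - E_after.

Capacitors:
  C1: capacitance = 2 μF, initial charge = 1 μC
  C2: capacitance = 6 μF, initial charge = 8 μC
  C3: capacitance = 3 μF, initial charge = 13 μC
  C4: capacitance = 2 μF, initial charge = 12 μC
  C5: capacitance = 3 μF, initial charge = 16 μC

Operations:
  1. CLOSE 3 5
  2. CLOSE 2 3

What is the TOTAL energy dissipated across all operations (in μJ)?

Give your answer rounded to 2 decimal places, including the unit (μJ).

Answer: 13.00 μJ

Derivation:
Initial: C1(2μF, Q=1μC, V=0.50V), C2(6μF, Q=8μC, V=1.33V), C3(3μF, Q=13μC, V=4.33V), C4(2μF, Q=12μC, V=6.00V), C5(3μF, Q=16μC, V=5.33V)
Op 1: CLOSE 3-5: Q_total=29.00, C_total=6.00, V=4.83; Q3=14.50, Q5=14.50; dissipated=0.750
Op 2: CLOSE 2-3: Q_total=22.50, C_total=9.00, V=2.50; Q2=15.00, Q3=7.50; dissipated=12.250
Total dissipated: 13.000 μJ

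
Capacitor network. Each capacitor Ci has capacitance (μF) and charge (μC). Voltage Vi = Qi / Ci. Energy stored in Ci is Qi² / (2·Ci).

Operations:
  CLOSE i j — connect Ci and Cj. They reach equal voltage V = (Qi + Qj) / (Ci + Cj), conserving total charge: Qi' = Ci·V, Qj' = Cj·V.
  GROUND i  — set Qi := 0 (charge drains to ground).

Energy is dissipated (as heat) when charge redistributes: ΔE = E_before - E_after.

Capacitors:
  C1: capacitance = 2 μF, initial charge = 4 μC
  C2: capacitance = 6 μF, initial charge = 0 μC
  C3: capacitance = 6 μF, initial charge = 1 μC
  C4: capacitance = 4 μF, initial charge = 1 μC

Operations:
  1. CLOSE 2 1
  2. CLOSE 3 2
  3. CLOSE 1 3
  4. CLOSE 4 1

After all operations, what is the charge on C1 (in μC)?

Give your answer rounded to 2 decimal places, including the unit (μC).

Initial: C1(2μF, Q=4μC, V=2.00V), C2(6μF, Q=0μC, V=0.00V), C3(6μF, Q=1μC, V=0.17V), C4(4μF, Q=1μC, V=0.25V)
Op 1: CLOSE 2-1: Q_total=4.00, C_total=8.00, V=0.50; Q2=3.00, Q1=1.00; dissipated=3.000
Op 2: CLOSE 3-2: Q_total=4.00, C_total=12.00, V=0.33; Q3=2.00, Q2=2.00; dissipated=0.167
Op 3: CLOSE 1-3: Q_total=3.00, C_total=8.00, V=0.38; Q1=0.75, Q3=2.25; dissipated=0.021
Op 4: CLOSE 4-1: Q_total=1.75, C_total=6.00, V=0.29; Q4=1.17, Q1=0.58; dissipated=0.010
Final charges: Q1=0.58, Q2=2.00, Q3=2.25, Q4=1.17

Answer: 0.58 μC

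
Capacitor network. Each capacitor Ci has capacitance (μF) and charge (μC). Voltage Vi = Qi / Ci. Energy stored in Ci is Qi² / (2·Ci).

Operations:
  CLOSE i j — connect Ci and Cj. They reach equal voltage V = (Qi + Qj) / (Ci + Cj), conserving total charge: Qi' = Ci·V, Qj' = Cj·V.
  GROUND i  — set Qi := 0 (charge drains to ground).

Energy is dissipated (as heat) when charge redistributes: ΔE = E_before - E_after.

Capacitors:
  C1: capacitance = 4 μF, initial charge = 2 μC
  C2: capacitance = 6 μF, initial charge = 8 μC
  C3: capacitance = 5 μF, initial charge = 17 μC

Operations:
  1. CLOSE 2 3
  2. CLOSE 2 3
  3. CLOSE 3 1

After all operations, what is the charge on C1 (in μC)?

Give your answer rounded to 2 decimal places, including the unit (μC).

Initial: C1(4μF, Q=2μC, V=0.50V), C2(6μF, Q=8μC, V=1.33V), C3(5μF, Q=17μC, V=3.40V)
Op 1: CLOSE 2-3: Q_total=25.00, C_total=11.00, V=2.27; Q2=13.64, Q3=11.36; dissipated=5.824
Op 2: CLOSE 2-3: Q_total=25.00, C_total=11.00, V=2.27; Q2=13.64, Q3=11.36; dissipated=0.000
Op 3: CLOSE 3-1: Q_total=13.36, C_total=9.00, V=1.48; Q3=7.42, Q1=5.94; dissipated=3.492
Final charges: Q1=5.94, Q2=13.64, Q3=7.42

Answer: 5.94 μC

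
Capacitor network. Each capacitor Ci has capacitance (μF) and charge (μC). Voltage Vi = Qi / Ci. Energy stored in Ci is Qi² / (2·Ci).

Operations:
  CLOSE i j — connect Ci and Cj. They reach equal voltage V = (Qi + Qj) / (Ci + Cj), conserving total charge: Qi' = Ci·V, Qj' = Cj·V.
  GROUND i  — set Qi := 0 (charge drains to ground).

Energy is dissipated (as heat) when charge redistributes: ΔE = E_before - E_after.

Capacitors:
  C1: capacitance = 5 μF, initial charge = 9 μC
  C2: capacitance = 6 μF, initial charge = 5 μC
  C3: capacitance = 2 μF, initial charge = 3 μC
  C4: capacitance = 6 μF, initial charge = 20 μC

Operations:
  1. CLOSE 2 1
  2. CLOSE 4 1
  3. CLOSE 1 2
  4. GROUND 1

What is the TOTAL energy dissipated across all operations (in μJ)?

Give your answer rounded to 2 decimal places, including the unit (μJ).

Initial: C1(5μF, Q=9μC, V=1.80V), C2(6μF, Q=5μC, V=0.83V), C3(2μF, Q=3μC, V=1.50V), C4(6μF, Q=20μC, V=3.33V)
Op 1: CLOSE 2-1: Q_total=14.00, C_total=11.00, V=1.27; Q2=7.64, Q1=6.36; dissipated=1.274
Op 2: CLOSE 4-1: Q_total=26.36, C_total=11.00, V=2.40; Q4=14.38, Q1=11.98; dissipated=5.790
Op 3: CLOSE 1-2: Q_total=19.62, C_total=11.00, V=1.78; Q1=8.92, Q2=10.70; dissipated=1.723
Op 4: GROUND 1: Q1=0; energy lost=7.953
Total dissipated: 16.740 μJ

Answer: 16.74 μJ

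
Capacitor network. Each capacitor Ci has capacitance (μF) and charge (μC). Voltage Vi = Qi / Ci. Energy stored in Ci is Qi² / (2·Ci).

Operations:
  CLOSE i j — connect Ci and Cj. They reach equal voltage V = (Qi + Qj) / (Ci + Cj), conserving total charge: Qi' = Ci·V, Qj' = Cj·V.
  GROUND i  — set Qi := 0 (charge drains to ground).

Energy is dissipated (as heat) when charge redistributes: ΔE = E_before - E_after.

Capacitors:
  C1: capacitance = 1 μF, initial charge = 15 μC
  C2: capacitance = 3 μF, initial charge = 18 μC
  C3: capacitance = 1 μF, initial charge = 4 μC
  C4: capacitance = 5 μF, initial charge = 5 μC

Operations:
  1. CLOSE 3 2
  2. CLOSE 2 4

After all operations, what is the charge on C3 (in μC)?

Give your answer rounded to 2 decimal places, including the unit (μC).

Initial: C1(1μF, Q=15μC, V=15.00V), C2(3μF, Q=18μC, V=6.00V), C3(1μF, Q=4μC, V=4.00V), C4(5μF, Q=5μC, V=1.00V)
Op 1: CLOSE 3-2: Q_total=22.00, C_total=4.00, V=5.50; Q3=5.50, Q2=16.50; dissipated=1.500
Op 2: CLOSE 2-4: Q_total=21.50, C_total=8.00, V=2.69; Q2=8.06, Q4=13.44; dissipated=18.984
Final charges: Q1=15.00, Q2=8.06, Q3=5.50, Q4=13.44

Answer: 5.50 μC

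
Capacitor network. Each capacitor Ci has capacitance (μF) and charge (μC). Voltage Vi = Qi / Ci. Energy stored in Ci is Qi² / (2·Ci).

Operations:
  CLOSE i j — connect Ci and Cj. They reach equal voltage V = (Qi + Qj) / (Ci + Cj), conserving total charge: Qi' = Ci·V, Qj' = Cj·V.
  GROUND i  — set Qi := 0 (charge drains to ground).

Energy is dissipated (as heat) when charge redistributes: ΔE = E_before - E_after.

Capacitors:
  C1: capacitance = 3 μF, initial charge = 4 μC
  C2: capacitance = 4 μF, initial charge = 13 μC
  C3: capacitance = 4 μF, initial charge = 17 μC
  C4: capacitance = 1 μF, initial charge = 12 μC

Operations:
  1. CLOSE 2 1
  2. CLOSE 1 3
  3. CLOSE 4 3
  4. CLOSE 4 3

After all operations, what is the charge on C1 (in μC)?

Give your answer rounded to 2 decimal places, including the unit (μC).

Initial: C1(3μF, Q=4μC, V=1.33V), C2(4μF, Q=13μC, V=3.25V), C3(4μF, Q=17μC, V=4.25V), C4(1μF, Q=12μC, V=12.00V)
Op 1: CLOSE 2-1: Q_total=17.00, C_total=7.00, V=2.43; Q2=9.71, Q1=7.29; dissipated=3.149
Op 2: CLOSE 1-3: Q_total=24.29, C_total=7.00, V=3.47; Q1=10.41, Q3=13.88; dissipated=2.844
Op 3: CLOSE 4-3: Q_total=25.88, C_total=5.00, V=5.18; Q4=5.18, Q3=20.70; dissipated=29.109
Op 4: CLOSE 4-3: Q_total=25.88, C_total=5.00, V=5.18; Q4=5.18, Q3=20.70; dissipated=0.000
Final charges: Q1=10.41, Q2=9.71, Q3=20.70, Q4=5.18

Answer: 10.41 μC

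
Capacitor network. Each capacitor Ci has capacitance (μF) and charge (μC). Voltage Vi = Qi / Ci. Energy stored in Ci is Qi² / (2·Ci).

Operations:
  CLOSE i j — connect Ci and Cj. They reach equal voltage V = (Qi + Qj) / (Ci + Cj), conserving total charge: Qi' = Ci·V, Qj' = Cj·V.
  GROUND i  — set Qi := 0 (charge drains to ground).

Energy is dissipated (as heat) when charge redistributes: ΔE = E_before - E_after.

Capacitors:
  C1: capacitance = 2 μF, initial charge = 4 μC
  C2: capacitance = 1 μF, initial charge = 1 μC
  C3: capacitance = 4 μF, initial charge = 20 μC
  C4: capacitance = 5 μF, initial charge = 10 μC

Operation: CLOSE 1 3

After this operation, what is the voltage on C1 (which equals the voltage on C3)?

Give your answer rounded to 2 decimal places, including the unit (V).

Answer: 4.00 V

Derivation:
Initial: C1(2μF, Q=4μC, V=2.00V), C2(1μF, Q=1μC, V=1.00V), C3(4μF, Q=20μC, V=5.00V), C4(5μF, Q=10μC, V=2.00V)
Op 1: CLOSE 1-3: Q_total=24.00, C_total=6.00, V=4.00; Q1=8.00, Q3=16.00; dissipated=6.000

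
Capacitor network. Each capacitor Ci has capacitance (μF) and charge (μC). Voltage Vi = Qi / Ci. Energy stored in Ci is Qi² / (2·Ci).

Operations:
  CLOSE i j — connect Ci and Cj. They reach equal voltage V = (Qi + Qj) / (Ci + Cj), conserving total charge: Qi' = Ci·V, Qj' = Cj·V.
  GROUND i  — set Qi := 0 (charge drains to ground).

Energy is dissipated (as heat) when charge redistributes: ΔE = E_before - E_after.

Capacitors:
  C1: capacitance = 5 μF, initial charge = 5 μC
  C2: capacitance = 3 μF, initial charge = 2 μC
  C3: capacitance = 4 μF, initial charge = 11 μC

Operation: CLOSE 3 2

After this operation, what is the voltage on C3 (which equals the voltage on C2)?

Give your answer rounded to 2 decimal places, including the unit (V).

Answer: 1.86 V

Derivation:
Initial: C1(5μF, Q=5μC, V=1.00V), C2(3μF, Q=2μC, V=0.67V), C3(4μF, Q=11μC, V=2.75V)
Op 1: CLOSE 3-2: Q_total=13.00, C_total=7.00, V=1.86; Q3=7.43, Q2=5.57; dissipated=3.720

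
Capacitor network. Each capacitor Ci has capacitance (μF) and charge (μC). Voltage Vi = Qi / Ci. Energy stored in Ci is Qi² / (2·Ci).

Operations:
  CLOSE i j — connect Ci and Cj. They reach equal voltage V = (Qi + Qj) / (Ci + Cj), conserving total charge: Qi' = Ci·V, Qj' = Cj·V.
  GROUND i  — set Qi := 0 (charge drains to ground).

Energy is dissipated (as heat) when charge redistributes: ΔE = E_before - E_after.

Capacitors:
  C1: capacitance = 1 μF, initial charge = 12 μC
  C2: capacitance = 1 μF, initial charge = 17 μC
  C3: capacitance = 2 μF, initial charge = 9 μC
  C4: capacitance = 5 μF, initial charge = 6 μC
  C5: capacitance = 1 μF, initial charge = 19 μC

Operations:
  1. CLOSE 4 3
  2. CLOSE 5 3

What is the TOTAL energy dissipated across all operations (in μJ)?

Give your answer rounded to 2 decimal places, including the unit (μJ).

Answer: 102.50 μJ

Derivation:
Initial: C1(1μF, Q=12μC, V=12.00V), C2(1μF, Q=17μC, V=17.00V), C3(2μF, Q=9μC, V=4.50V), C4(5μF, Q=6μC, V=1.20V), C5(1μF, Q=19μC, V=19.00V)
Op 1: CLOSE 4-3: Q_total=15.00, C_total=7.00, V=2.14; Q4=10.71, Q3=4.29; dissipated=7.779
Op 2: CLOSE 5-3: Q_total=23.29, C_total=3.00, V=7.76; Q5=7.76, Q3=15.52; dissipated=94.721
Total dissipated: 102.500 μJ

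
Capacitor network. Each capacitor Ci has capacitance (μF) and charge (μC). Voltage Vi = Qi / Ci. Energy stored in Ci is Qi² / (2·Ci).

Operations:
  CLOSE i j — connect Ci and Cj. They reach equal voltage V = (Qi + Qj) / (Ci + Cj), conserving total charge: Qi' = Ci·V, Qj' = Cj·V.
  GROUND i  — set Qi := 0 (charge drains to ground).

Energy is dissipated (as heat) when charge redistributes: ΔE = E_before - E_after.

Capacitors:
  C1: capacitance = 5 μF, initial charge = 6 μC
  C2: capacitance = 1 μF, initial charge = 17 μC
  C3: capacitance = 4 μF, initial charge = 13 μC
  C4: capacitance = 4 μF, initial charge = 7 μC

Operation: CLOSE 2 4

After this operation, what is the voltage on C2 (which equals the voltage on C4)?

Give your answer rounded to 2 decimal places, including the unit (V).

Initial: C1(5μF, Q=6μC, V=1.20V), C2(1μF, Q=17μC, V=17.00V), C3(4μF, Q=13μC, V=3.25V), C4(4μF, Q=7μC, V=1.75V)
Op 1: CLOSE 2-4: Q_total=24.00, C_total=5.00, V=4.80; Q2=4.80, Q4=19.20; dissipated=93.025

Answer: 4.80 V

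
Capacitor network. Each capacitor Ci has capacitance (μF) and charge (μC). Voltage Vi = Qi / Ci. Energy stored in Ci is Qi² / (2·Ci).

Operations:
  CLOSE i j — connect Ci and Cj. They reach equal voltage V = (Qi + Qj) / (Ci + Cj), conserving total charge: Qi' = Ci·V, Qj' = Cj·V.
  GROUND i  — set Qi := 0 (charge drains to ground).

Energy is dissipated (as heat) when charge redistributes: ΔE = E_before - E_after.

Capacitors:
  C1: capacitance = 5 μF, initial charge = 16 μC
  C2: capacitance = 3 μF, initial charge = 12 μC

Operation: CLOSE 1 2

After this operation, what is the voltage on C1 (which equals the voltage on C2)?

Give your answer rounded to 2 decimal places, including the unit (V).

Initial: C1(5μF, Q=16μC, V=3.20V), C2(3μF, Q=12μC, V=4.00V)
Op 1: CLOSE 1-2: Q_total=28.00, C_total=8.00, V=3.50; Q1=17.50, Q2=10.50; dissipated=0.600

Answer: 3.50 V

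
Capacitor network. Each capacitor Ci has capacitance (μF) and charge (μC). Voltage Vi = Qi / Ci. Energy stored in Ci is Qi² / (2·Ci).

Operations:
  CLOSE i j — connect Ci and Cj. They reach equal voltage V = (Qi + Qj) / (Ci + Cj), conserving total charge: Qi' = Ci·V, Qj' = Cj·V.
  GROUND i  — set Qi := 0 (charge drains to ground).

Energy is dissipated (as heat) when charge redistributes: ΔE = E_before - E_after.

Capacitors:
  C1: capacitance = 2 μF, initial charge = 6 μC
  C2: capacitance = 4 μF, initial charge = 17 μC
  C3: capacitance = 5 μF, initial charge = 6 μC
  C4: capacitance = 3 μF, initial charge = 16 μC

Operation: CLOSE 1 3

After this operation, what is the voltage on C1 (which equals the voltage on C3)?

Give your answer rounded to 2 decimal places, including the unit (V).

Answer: 1.71 V

Derivation:
Initial: C1(2μF, Q=6μC, V=3.00V), C2(4μF, Q=17μC, V=4.25V), C3(5μF, Q=6μC, V=1.20V), C4(3μF, Q=16μC, V=5.33V)
Op 1: CLOSE 1-3: Q_total=12.00, C_total=7.00, V=1.71; Q1=3.43, Q3=8.57; dissipated=2.314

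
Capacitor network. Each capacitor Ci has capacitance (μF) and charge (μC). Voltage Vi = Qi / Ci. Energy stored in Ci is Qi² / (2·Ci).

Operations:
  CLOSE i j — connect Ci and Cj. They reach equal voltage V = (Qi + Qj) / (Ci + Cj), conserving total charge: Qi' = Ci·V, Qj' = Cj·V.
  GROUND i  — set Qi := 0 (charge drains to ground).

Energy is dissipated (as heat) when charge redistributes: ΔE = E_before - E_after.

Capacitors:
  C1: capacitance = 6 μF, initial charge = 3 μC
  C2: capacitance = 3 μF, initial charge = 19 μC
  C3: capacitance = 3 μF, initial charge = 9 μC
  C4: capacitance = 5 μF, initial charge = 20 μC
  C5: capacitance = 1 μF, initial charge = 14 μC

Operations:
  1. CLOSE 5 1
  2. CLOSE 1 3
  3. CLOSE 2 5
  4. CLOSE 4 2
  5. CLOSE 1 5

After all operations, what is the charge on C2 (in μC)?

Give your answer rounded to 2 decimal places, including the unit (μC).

Initial: C1(6μF, Q=3μC, V=0.50V), C2(3μF, Q=19μC, V=6.33V), C3(3μF, Q=9μC, V=3.00V), C4(5μF, Q=20μC, V=4.00V), C5(1μF, Q=14μC, V=14.00V)
Op 1: CLOSE 5-1: Q_total=17.00, C_total=7.00, V=2.43; Q5=2.43, Q1=14.57; dissipated=78.107
Op 2: CLOSE 1-3: Q_total=23.57, C_total=9.00, V=2.62; Q1=15.71, Q3=7.86; dissipated=0.327
Op 3: CLOSE 2-5: Q_total=21.43, C_total=4.00, V=5.36; Q2=16.07, Q5=5.36; dissipated=5.718
Op 4: CLOSE 4-2: Q_total=36.07, C_total=8.00, V=4.51; Q4=22.54, Q2=13.53; dissipated=1.727
Op 5: CLOSE 1-5: Q_total=21.07, C_total=7.00, V=3.01; Q1=18.06, Q5=3.01; dissipated=3.213
Final charges: Q1=18.06, Q2=13.53, Q3=7.86, Q4=22.54, Q5=3.01

Answer: 13.53 μC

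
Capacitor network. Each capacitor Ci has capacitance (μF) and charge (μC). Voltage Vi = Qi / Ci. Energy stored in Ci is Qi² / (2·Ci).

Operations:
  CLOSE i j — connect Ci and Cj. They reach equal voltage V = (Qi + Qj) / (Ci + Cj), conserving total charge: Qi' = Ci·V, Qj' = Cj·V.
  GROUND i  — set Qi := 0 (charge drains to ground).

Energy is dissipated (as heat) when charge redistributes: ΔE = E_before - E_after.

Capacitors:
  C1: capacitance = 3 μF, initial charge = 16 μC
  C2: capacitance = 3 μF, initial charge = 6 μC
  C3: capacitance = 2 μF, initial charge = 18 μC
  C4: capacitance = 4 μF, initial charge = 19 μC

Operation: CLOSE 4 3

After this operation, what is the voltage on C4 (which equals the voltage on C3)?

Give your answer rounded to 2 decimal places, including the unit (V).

Answer: 6.17 V

Derivation:
Initial: C1(3μF, Q=16μC, V=5.33V), C2(3μF, Q=6μC, V=2.00V), C3(2μF, Q=18μC, V=9.00V), C4(4μF, Q=19μC, V=4.75V)
Op 1: CLOSE 4-3: Q_total=37.00, C_total=6.00, V=6.17; Q4=24.67, Q3=12.33; dissipated=12.042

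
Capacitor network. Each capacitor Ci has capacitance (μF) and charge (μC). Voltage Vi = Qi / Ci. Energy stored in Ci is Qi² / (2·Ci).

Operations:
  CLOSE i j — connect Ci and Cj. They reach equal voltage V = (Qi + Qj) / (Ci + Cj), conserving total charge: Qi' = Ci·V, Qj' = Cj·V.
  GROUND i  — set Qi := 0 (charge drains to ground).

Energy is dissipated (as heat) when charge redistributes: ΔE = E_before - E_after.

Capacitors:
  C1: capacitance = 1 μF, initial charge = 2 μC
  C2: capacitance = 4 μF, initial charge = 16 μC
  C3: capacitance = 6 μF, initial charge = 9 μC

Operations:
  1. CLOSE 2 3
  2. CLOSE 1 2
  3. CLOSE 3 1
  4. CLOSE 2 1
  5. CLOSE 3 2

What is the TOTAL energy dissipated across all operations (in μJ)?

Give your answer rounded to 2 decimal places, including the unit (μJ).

Answer: 7.61 μJ

Derivation:
Initial: C1(1μF, Q=2μC, V=2.00V), C2(4μF, Q=16μC, V=4.00V), C3(6μF, Q=9μC, V=1.50V)
Op 1: CLOSE 2-3: Q_total=25.00, C_total=10.00, V=2.50; Q2=10.00, Q3=15.00; dissipated=7.500
Op 2: CLOSE 1-2: Q_total=12.00, C_total=5.00, V=2.40; Q1=2.40, Q2=9.60; dissipated=0.100
Op 3: CLOSE 3-1: Q_total=17.40, C_total=7.00, V=2.49; Q3=14.91, Q1=2.49; dissipated=0.004
Op 4: CLOSE 2-1: Q_total=12.09, C_total=5.00, V=2.42; Q2=9.67, Q1=2.42; dissipated=0.003
Op 5: CLOSE 3-2: Q_total=24.58, C_total=10.00, V=2.46; Q3=14.75, Q2=9.83; dissipated=0.006
Total dissipated: 7.613 μJ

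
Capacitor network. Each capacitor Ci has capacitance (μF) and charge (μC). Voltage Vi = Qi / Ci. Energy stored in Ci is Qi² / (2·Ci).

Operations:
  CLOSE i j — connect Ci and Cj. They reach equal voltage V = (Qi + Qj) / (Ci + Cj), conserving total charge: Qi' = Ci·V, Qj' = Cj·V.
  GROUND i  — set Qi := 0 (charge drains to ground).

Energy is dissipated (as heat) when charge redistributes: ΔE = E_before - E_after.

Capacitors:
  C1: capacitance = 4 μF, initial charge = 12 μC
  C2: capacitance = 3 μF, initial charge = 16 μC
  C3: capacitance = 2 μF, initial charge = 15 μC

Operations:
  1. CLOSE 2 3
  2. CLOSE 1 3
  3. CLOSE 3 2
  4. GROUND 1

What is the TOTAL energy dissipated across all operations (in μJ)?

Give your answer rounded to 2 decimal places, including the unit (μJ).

Answer: 45.45 μJ

Derivation:
Initial: C1(4μF, Q=12μC, V=3.00V), C2(3μF, Q=16μC, V=5.33V), C3(2μF, Q=15μC, V=7.50V)
Op 1: CLOSE 2-3: Q_total=31.00, C_total=5.00, V=6.20; Q2=18.60, Q3=12.40; dissipated=2.817
Op 2: CLOSE 1-3: Q_total=24.40, C_total=6.00, V=4.07; Q1=16.27, Q3=8.13; dissipated=6.827
Op 3: CLOSE 3-2: Q_total=26.73, C_total=5.00, V=5.35; Q3=10.69, Q2=16.04; dissipated=2.731
Op 4: GROUND 1: Q1=0; energy lost=33.076
Total dissipated: 45.450 μJ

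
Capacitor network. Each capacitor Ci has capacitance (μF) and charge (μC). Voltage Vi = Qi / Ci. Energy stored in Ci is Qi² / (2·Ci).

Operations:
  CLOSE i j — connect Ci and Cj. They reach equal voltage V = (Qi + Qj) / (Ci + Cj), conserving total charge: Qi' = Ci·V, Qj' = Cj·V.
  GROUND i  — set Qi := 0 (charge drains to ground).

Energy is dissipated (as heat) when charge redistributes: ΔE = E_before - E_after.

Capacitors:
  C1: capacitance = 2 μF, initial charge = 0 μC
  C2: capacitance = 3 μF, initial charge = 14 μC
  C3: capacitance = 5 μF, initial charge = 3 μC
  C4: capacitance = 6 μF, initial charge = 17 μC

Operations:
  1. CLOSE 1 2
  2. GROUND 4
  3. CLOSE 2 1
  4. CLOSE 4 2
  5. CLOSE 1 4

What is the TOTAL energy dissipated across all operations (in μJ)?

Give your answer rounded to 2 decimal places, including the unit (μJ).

Initial: C1(2μF, Q=0μC, V=0.00V), C2(3μF, Q=14μC, V=4.67V), C3(5μF, Q=3μC, V=0.60V), C4(6μF, Q=17μC, V=2.83V)
Op 1: CLOSE 1-2: Q_total=14.00, C_total=5.00, V=2.80; Q1=5.60, Q2=8.40; dissipated=13.067
Op 2: GROUND 4: Q4=0; energy lost=24.083
Op 3: CLOSE 2-1: Q_total=14.00, C_total=5.00, V=2.80; Q2=8.40, Q1=5.60; dissipated=0.000
Op 4: CLOSE 4-2: Q_total=8.40, C_total=9.00, V=0.93; Q4=5.60, Q2=2.80; dissipated=7.840
Op 5: CLOSE 1-4: Q_total=11.20, C_total=8.00, V=1.40; Q1=2.80, Q4=8.40; dissipated=2.613
Total dissipated: 47.603 μJ

Answer: 47.60 μJ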